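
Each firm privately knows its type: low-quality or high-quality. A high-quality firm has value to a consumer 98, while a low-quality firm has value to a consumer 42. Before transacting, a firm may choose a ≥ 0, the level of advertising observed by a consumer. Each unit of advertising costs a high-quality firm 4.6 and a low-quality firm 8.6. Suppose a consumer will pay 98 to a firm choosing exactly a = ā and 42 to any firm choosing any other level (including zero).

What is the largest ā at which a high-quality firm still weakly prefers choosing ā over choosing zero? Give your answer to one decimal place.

12.2

Choosing ā yields the high-quality type 98 − 4.6·ā; choosing zero yields 42.
The high-quality type is indifferent at 98 − 4.6·ā = 42, i.e. ā = (98 − 42) / 4.6 ≈ 12.2.
For any ā above 12.2 the high-quality type would rather pool at zero, so separation collapses.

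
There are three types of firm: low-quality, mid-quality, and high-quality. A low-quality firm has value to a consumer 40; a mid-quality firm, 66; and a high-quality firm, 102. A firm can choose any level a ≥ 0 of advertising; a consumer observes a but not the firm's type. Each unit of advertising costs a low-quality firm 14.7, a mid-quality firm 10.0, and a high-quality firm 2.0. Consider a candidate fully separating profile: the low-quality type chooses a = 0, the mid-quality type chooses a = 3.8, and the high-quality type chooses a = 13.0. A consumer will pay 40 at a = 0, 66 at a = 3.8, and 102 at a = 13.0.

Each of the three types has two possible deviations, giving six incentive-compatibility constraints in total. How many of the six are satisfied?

5

High-quality (own payoff 102 − 2.0×13.0 = 76): to a=0 gives 40 → no gain ✓; to a=3.8 gives 66 − 2.0×3.8 = 58.4 → no gain ✓.
Low-quality (own payoff 40): to a=3.8 gives 66 − 14.7×3.8 = 10.14 → no gain ✓; to a=13.0 gives 102 − 14.7×13.0 = -89.1 → no gain ✓.
Mid-quality (own payoff 66 − 10.0×3.8 = 28): to a=0 gives 40 → profitable ✗; to a=13.0 gives 102 − 10.0×13.0 = -28 → no gain ✓.
5 of the 6 constraints hold; not an equilibrium.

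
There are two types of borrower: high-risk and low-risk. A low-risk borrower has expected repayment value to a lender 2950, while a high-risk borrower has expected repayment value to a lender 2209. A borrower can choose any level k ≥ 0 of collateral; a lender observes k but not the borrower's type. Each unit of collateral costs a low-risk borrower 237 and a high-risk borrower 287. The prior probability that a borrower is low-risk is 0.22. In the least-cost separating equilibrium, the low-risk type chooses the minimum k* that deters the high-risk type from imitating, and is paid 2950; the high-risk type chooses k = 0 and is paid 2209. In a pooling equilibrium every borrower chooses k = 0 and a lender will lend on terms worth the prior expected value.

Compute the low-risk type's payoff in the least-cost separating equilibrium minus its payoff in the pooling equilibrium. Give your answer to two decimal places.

Least-cost separating signal: k* solves 2209 = 2950 − 287·k*, so k* = (2950 − 2209)/287 ≈ 2.5819.
Low-risk type's separating payoff: 2950 − 237 × k* = 2950 − 237 × (2950 − 2209)/287 = 2950 − 175617/287 ≈ 2338.0941.
Pooling payoff: 0.22 × 2950 + 0.78 × 2209 = 2372.02.
Difference: 2338.0941 − 2372.02 = -33.9259, i.e. -33.93 to two decimal places.
The low-risk type would prefer the pooling outcome.

-33.93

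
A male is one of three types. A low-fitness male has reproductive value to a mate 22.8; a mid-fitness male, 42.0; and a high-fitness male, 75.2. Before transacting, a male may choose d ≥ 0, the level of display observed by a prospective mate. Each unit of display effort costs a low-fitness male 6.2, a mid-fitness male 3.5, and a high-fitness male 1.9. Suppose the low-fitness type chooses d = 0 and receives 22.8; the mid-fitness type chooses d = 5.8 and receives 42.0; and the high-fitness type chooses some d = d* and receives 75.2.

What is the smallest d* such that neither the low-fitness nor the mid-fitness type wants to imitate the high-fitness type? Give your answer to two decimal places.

15.29

Low-fitness type (on-path payoff 22.8) won't mimic when 22.8 ≥ 75.2 − 6.2·d*, i.e. d* ≥ 8.45.
Mid-fitness type (on-path payoff 42.0 − 3.5×5.8 = 21.7) won't mimic when 21.7 ≥ 75.2 − 3.5·d*, i.e. d* ≥ 15.29.
Both must hold, so d* = max(8.45, 15.29) = 15.29. The mid-fitness type's constraint binds.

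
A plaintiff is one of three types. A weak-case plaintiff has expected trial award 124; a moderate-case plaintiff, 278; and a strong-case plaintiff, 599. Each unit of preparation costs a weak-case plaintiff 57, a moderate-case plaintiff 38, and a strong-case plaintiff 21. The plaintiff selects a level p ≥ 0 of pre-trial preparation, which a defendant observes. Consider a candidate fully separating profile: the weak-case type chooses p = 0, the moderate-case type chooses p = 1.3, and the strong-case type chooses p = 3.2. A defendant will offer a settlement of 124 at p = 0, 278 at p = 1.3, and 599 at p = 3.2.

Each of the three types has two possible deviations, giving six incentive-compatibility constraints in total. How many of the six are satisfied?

Weak-case (own payoff 124): to p=1.3 gives 278 − 57×1.3 = 203.9 → profitable ✗; to p=3.2 gives 599 − 57×3.2 = 416.6 → profitable ✗.
Moderate-case (own payoff 278 − 38×1.3 = 228.6): to p=0 gives 124 → no gain ✓; to p=3.2 gives 599 − 38×3.2 = 477.4 → profitable ✗.
Strong-case (own payoff 599 − 21×3.2 = 531.8): to p=0 gives 124 → no gain ✓; to p=1.3 gives 278 − 21×1.3 = 250.7 → no gain ✓.
3 of the 6 constraints hold; not an equilibrium.

3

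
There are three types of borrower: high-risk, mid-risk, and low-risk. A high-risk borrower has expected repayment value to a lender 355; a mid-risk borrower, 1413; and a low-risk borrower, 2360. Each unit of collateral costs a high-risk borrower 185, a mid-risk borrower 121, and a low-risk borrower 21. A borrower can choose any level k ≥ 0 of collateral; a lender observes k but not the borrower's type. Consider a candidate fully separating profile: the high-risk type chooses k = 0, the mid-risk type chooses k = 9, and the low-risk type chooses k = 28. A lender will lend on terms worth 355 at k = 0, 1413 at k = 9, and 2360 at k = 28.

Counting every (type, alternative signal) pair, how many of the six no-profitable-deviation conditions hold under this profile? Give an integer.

5

Mid-risk (own payoff 1413 − 121×9 = 324): to k=0 gives 355 → profitable ✗; to k=28 gives 2360 − 121×28 = -1028 → no gain ✓.
Low-risk (own payoff 2360 − 21×28 = 1772): to k=0 gives 355 → no gain ✓; to k=9 gives 1413 − 21×9 = 1224 → no gain ✓.
High-risk (own payoff 355): to k=9 gives 1413 − 185×9 = -252 → no gain ✓; to k=28 gives 2360 − 185×28 = -2820 → no gain ✓.
5 of the 6 constraints hold; not an equilibrium.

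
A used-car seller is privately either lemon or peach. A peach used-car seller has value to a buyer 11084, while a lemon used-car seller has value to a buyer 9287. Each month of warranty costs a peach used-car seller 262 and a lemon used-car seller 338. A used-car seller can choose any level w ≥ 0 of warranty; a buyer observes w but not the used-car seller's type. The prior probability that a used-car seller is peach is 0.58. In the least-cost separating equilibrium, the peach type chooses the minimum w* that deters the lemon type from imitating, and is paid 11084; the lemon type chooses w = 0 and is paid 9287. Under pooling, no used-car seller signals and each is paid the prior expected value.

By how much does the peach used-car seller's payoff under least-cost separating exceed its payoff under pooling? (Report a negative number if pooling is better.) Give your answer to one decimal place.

-638.2

Least-cost separating signal: w* solves 9287 = 11084 − 338·w*, so w* = (11084 − 9287)/338 ≈ 5.3166.
Peach type's separating payoff: 11084 − 262 × w* = 11084 − 262 × (11084 − 9287)/338 = 11084 − 470814/338 ≈ 9691.059.
Pooling payoff: 0.58 × 11084 + 0.42 × 9287 = 10329.26.
Difference: 9691.059 − 10329.26 = -638.201, i.e. -638.2 to one decimal place.
The peach type would prefer the pooling outcome.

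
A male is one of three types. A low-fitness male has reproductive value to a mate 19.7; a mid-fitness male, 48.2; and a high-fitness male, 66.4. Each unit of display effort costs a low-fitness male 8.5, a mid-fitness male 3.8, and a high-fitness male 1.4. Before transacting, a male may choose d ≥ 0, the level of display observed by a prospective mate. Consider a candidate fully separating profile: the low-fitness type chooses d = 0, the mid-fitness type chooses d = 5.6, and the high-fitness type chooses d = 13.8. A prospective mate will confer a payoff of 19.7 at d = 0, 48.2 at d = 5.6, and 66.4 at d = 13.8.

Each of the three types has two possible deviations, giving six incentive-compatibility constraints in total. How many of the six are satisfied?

6

Low-fitness (own payoff 19.7): to d=5.6 gives 48.2 − 8.5×5.6 = 0.6 → no gain ✓; to d=13.8 gives 66.4 − 8.5×13.8 = -50.9 → no gain ✓.
Mid-fitness (own payoff 48.2 − 3.8×5.6 = 26.92): to d=0 gives 19.7 → no gain ✓; to d=13.8 gives 66.4 − 3.8×13.8 = 13.96 → no gain ✓.
High-fitness (own payoff 66.4 − 1.4×13.8 = 47.08): to d=0 gives 19.7 → no gain ✓; to d=5.6 gives 48.2 − 1.4×5.6 = 40.36 → no gain ✓.
6 of the 6 constraints hold; this profile is a separating equilibrium.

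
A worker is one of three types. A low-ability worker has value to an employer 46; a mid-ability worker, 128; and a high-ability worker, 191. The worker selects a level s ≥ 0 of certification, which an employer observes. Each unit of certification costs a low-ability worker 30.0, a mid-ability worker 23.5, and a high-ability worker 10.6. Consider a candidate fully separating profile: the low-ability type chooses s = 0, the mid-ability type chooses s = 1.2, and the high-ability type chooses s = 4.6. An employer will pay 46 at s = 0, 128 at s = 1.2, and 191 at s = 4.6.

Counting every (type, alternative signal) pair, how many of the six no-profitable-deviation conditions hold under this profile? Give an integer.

Low-ability (own payoff 46): to s=1.2 gives 128 − 30.0×1.2 = 92 → profitable ✗; to s=4.6 gives 191 − 30.0×4.6 = 53 → profitable ✗.
Mid-ability (own payoff 128 − 23.5×1.2 = 99.8): to s=0 gives 46 → no gain ✓; to s=4.6 gives 191 − 23.5×4.6 = 82.9 → no gain ✓.
High-ability (own payoff 191 − 10.6×4.6 = 142.24): to s=0 gives 46 → no gain ✓; to s=1.2 gives 128 − 10.6×1.2 = 115.28 → no gain ✓.
4 of the 6 constraints hold; not an equilibrium.

4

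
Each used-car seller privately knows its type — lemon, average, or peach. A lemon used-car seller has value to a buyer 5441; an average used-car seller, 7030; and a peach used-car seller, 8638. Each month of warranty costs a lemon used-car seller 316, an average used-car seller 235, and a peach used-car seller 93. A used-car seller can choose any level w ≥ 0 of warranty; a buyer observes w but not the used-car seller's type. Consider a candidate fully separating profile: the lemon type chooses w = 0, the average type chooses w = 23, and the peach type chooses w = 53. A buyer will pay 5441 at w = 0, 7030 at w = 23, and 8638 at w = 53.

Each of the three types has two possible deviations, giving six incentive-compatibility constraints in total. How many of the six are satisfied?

3

Average (own payoff 7030 − 235×23 = 1625): to w=0 gives 5441 → profitable ✗; to w=53 gives 8638 − 235×53 = -3817 → no gain ✓.
Lemon (own payoff 5441): to w=23 gives 7030 − 316×23 = -238 → no gain ✓; to w=53 gives 8638 − 316×53 = -8110 → no gain ✓.
Peach (own payoff 8638 − 93×53 = 3709): to w=0 gives 5441 → profitable ✗; to w=23 gives 7030 − 93×23 = 4891 → profitable ✗.
3 of the 6 constraints hold; not an equilibrium.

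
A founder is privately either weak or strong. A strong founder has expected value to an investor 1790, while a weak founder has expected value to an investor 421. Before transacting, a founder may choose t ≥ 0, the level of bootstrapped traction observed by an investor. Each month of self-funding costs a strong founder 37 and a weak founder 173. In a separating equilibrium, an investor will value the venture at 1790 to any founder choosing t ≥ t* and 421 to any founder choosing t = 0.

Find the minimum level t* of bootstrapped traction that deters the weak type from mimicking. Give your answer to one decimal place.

A weak founder choosing t = 0 receives 421.
Imitating at t* instead would pay 1790 at cost 173·t*, netting 1790 − 173·t*.
Indifference: 421 = 1790 − 173·t*, so t* = (1790 − 421) / 173 ≈ 7.9.
This is the weak type's binding incentive-compatibility constraint; any t ≥ 7.9 sustains separation on that side.

7.9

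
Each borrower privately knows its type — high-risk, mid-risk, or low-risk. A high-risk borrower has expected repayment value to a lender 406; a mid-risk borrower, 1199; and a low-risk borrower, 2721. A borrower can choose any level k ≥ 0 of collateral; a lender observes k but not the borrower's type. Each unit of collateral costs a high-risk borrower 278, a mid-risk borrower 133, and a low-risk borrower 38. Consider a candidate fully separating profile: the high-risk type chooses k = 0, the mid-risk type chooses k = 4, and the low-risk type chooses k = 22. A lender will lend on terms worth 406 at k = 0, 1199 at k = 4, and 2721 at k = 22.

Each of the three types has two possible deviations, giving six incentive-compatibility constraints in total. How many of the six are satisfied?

6

Mid-risk (own payoff 1199 − 133×4 = 667): to k=0 gives 406 → no gain ✓; to k=22 gives 2721 − 133×22 = -205 → no gain ✓.
Low-risk (own payoff 2721 − 38×22 = 1885): to k=0 gives 406 → no gain ✓; to k=4 gives 1199 − 38×4 = 1047 → no gain ✓.
High-risk (own payoff 406): to k=4 gives 1199 − 278×4 = 87 → no gain ✓; to k=22 gives 2721 − 278×22 = -3395 → no gain ✓.
6 of the 6 constraints hold; this profile is a separating equilibrium.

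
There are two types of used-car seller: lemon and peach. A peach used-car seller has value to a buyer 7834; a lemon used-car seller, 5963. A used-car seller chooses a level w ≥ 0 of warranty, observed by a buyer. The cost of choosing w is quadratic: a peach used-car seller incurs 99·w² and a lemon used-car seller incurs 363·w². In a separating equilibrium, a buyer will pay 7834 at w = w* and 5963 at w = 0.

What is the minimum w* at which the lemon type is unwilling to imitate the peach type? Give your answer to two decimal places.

The lemon type at w = 0 receives 5963; imitating at w* yields 7834 − 363·w*².
Indifference: 5963 = 7834 − 363·w*², so w*² = (7834 − 5963) / 363 ≈ 5.1543.
w* = √5.1543 ≈ 2.27.

2.27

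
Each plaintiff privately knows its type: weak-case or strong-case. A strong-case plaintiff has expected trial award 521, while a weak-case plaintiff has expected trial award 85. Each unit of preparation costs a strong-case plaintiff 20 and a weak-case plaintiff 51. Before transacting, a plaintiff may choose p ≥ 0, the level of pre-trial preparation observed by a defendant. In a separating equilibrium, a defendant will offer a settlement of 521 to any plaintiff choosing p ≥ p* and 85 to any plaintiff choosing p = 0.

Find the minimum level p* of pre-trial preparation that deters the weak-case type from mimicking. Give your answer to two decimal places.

A weak-case plaintiff choosing p = 0 receives 85.
Imitating at p* instead would pay 521 at cost 51·p*, netting 521 − 51·p*.
Indifference: 85 = 521 − 51·p*, so p* = (521 − 85) / 51 ≈ 8.55.
At p* the weak-case type's incentive constraint just binds; the strong-case type strictly prefers p* since its per-unit cost is lower.

8.55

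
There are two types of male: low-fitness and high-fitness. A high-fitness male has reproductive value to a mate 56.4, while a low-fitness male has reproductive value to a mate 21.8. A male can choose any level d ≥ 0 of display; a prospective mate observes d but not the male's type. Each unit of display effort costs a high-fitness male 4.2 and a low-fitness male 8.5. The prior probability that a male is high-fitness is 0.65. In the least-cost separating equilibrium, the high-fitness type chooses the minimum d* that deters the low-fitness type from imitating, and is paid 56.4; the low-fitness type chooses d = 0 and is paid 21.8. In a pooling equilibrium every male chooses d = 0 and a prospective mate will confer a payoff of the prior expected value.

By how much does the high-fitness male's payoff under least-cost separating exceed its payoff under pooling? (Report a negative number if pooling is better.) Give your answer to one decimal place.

Least-cost separating signal: d* solves 21.8 = 56.4 − 8.5·d*, so d* = (56.4 − 21.8)/8.5 ≈ 4.0706.
High-fitness type's separating payoff: 56.4 − 4.2 × d* = 56.4 − 4.2 × (56.4 − 21.8)/8.5 = 56.4 − 145.32/8.5 ≈ 39.304.
Pooling payoff: 0.65 × 56.4 + 0.35 × 21.8 = 44.29.
Difference: 39.304 − 44.29 = -4.986, i.e. -5.0 to one decimal place.
The high-fitness type would prefer the pooling outcome.

-5.0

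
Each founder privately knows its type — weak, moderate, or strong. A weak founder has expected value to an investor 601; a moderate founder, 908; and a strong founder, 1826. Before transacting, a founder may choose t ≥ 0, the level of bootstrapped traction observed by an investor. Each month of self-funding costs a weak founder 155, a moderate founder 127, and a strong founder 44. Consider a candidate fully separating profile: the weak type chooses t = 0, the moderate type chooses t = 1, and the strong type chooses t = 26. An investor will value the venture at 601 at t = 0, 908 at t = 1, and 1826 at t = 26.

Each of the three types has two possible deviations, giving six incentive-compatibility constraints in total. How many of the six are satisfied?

Weak (own payoff 601): to t=1 gives 908 − 155×1 = 753 → profitable ✗; to t=26 gives 1826 − 155×26 = -2204 → no gain ✓.
Strong (own payoff 1826 − 44×26 = 682): to t=0 gives 601 → no gain ✓; to t=1 gives 908 − 44×1 = 864 → profitable ✗.
Moderate (own payoff 908 − 127×1 = 781): to t=0 gives 601 → no gain ✓; to t=26 gives 1826 − 127×26 = -1476 → no gain ✓.
4 of the 6 constraints hold; not an equilibrium.

4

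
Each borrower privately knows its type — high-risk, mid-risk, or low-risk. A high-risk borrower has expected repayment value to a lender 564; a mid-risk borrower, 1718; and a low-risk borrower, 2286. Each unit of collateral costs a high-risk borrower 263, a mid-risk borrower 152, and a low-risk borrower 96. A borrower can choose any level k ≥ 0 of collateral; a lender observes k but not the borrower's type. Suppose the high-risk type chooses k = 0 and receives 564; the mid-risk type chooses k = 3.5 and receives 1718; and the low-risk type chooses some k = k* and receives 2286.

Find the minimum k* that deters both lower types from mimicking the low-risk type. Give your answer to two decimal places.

High-risk type (on-path payoff 564) won't mimic when 564 ≥ 2286 − 263·k*, i.e. k* ≥ 6.55.
Mid-risk type (on-path payoff 1718 − 152×3.5 = 1186) won't mimic when 1186 ≥ 2286 − 152·k*, i.e. k* ≥ 7.24.
Both must hold, so k* = max(6.55, 7.24) = 7.24. The mid-risk type's constraint binds.

7.24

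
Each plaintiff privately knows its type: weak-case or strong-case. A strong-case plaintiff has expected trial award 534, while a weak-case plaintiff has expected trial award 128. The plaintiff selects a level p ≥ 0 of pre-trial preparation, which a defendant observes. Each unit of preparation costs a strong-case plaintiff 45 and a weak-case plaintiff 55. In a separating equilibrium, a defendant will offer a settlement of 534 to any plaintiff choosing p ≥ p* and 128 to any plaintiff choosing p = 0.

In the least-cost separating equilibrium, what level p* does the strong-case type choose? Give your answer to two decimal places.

7.38

A weak-case plaintiff choosing p = 0 receives 128.
Imitating at p* instead would pay 534 at cost 55·p*, netting 534 − 55·p*.
Indifference: 128 = 534 − 55·p*, so p* = (534 − 128) / 55 ≈ 7.38.
At p* the weak-case type's incentive constraint just binds; the strong-case type strictly prefers p* since its per-unit cost is lower.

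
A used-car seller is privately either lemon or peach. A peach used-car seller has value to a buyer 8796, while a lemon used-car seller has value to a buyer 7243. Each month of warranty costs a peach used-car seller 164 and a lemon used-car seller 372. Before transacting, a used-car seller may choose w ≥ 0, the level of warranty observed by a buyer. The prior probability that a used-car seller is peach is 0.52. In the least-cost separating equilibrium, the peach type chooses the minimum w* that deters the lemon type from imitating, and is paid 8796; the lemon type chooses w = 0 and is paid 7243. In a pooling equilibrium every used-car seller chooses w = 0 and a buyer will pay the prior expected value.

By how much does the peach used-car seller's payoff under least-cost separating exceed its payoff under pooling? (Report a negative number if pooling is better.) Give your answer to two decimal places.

Least-cost separating signal: w* solves 7243 = 8796 − 372·w*, so w* = (8796 − 7243)/372 ≈ 4.1747.
Peach type's separating payoff: 8796 − 164 × w* = 8796 − 164 × (8796 − 7243)/372 = 8796 − 254692/372 ≈ 8111.3441.
Pooling payoff: 0.52 × 8796 + 0.48 × 7243 = 8050.56.
Difference: 8111.3441 − 8050.56 = 60.7841, i.e. 60.78 to two decimal places.
The peach type prefers to separate.

60.78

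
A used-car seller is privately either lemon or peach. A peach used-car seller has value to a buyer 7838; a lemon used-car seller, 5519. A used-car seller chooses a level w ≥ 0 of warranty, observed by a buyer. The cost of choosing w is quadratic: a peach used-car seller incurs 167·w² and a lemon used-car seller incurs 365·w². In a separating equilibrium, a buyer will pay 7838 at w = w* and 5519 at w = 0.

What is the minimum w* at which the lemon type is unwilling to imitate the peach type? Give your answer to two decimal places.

2.52

The lemon type at w = 0 receives 5519; imitating at w* yields 7838 − 365·w*².
Indifference: 5519 = 7838 − 365·w*², so w*² = (7838 − 5519) / 365 ≈ 6.3534.
w* = √6.3534 ≈ 2.52.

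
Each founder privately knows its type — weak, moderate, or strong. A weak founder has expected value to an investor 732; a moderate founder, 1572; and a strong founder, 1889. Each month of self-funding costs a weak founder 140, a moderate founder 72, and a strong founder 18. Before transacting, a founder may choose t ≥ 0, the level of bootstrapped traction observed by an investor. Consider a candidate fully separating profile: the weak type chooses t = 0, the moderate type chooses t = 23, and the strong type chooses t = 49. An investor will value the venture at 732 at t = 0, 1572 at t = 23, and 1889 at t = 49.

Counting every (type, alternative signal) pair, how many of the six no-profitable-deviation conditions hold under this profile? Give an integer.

4

Strong (own payoff 1889 − 18×49 = 1007): to t=0 gives 732 → no gain ✓; to t=23 gives 1572 − 18×23 = 1158 → profitable ✗.
Moderate (own payoff 1572 − 72×23 = -84): to t=0 gives 732 → profitable ✗; to t=49 gives 1889 − 72×49 = -1639 → no gain ✓.
Weak (own payoff 732): to t=23 gives 1572 − 140×23 = -1648 → no gain ✓; to t=49 gives 1889 − 140×49 = -4971 → no gain ✓.
4 of the 6 constraints hold; not an equilibrium.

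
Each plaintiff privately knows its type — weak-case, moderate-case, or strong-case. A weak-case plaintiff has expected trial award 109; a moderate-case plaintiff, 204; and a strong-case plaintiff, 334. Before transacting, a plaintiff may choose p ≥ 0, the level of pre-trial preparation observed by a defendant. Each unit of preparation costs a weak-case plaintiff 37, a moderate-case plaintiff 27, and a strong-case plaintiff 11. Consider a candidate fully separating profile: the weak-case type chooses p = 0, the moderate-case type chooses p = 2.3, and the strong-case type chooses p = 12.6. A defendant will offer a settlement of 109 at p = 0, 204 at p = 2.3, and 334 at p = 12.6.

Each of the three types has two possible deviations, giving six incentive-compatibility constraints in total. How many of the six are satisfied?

Strong-case (own payoff 334 − 11×12.6 = 195.4): to p=0 gives 109 → no gain ✓; to p=2.3 gives 204 − 11×2.3 = 178.7 → no gain ✓.
Weak-case (own payoff 109): to p=2.3 gives 204 − 37×2.3 = 118.9 → profitable ✗; to p=12.6 gives 334 − 37×12.6 = -132.2 → no gain ✓.
Moderate-case (own payoff 204 − 27×2.3 = 141.9): to p=0 gives 109 → no gain ✓; to p=12.6 gives 334 − 27×12.6 = -6.2 → no gain ✓.
5 of the 6 constraints hold; not an equilibrium.

5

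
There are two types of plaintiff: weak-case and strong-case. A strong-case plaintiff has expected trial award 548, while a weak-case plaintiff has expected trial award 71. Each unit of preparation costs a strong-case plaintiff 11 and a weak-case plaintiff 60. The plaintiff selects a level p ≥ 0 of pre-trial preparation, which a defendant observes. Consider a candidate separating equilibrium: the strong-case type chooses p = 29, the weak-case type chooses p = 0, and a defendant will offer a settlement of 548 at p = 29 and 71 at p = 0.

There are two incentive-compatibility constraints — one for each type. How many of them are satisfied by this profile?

Strong-case type: signal → 548 − 11 × 29 = 229; deviate to 0 → 71. IC holds (229 ≥ 71).
Weak-case type: stay at 0 → 71; mimic → 548 − 60 × 29 = -1192. IC holds (71 ≥ -1192).
2 of 2 constraints hold, so this is a separating equilibrium.

2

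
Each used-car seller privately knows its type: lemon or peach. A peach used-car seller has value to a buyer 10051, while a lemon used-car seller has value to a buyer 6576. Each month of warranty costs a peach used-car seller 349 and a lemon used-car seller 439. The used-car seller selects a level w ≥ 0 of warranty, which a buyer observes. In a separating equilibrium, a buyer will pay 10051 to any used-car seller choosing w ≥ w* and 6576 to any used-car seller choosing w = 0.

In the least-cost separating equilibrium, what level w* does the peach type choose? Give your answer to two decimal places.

A lemon used-car seller choosing w = 0 receives 6576.
Imitating at w* instead would pay 10051 at cost 439·w*, netting 10051 − 439·w*.
Indifference: 6576 = 10051 − 439·w*, so w* = (10051 − 6576) / 439 ≈ 7.92.
This is the lemon type's binding incentive-compatibility constraint; any w ≥ 7.92 sustains separation on that side.

7.92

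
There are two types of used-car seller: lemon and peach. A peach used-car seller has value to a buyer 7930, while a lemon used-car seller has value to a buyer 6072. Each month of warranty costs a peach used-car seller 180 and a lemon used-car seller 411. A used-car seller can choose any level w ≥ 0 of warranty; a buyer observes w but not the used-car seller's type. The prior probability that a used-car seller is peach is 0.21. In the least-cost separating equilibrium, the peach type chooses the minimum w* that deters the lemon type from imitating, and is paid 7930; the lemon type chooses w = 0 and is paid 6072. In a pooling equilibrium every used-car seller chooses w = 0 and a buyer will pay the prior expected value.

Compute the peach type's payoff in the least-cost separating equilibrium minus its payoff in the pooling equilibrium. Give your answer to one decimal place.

Least-cost separating signal: w* solves 6072 = 7930 − 411·w*, so w* = (7930 − 6072)/411 ≈ 4.5207.
Peach type's separating payoff: 7930 − 180 × w* = 7930 − 180 × (7930 − 6072)/411 = 7930 − 334440/411 ≈ 7116.277.
Pooling payoff: 0.21 × 7930 + 0.79 × 6072 = 6462.18.
Difference: 7116.277 − 6462.18 = 654.097, i.e. 654.1 to one decimal place.
The peach type prefers to separate.

654.1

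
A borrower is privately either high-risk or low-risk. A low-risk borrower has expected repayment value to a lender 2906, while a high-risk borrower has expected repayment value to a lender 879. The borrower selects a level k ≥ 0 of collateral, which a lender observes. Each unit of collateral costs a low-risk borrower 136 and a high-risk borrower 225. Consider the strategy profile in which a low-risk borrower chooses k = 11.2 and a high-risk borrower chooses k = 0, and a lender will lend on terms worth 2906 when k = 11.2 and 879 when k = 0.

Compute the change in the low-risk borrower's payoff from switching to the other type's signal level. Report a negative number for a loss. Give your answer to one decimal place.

-503.8

Playing k = 11.2 the low-risk borrower receives 2906 − 136 × 11.2 = 1382.8.
Deviating to k = 0 yields 879 instead.
Gain from deviating: 879 − 1382.8 = -503.8.
The gain is negative, so the low-risk type's incentive-compatibility constraint is satisfied.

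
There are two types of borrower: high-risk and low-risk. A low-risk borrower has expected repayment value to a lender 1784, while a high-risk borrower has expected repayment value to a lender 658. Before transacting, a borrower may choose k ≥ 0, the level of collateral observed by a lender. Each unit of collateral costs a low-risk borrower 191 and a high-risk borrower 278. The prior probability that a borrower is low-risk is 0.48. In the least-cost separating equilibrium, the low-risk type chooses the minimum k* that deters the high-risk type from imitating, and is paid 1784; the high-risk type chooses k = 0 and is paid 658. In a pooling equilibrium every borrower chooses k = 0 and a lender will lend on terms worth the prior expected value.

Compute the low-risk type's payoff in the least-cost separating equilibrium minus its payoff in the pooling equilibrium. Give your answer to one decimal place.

Least-cost separating signal: k* solves 658 = 1784 − 278·k*, so k* = (1784 − 658)/278 ≈ 4.0504.
Low-risk type's separating payoff: 1784 − 191 × k* = 1784 − 191 × (1784 − 658)/278 = 1784 − 215066/278 ≈ 1010.381.
Pooling payoff: 0.48 × 1784 + 0.52 × 658 = 1198.48.
Difference: 1010.381 − 1198.48 = -188.099, i.e. -188.1 to one decimal place.
The low-risk type would prefer the pooling outcome.

-188.1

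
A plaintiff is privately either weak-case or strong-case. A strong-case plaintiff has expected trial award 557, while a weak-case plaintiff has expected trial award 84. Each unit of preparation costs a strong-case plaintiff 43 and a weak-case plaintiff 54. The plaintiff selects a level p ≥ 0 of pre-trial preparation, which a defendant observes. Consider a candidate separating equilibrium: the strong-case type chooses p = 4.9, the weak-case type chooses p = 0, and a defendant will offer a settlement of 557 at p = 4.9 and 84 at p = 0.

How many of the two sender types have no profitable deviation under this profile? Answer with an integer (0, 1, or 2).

Strong-case type: signal → 557 − 43 × 4.9 = 346.3; deviate to 0 → 84. IC holds (346.3 ≥ 84).
Weak-case type: stay at 0 → 84; mimic → 557 − 54 × 4.9 = 292.4. IC fails (84 < 292.4).
1 of 2 constraints hold, so this profile is not an equilibrium.

1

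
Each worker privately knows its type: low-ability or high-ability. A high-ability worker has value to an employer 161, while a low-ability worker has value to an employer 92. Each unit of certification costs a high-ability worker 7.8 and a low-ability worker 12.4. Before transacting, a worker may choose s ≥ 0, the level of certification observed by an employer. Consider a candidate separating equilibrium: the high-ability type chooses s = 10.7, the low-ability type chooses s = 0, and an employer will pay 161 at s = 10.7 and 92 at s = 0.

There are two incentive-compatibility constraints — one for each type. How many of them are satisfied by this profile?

1

High-ability type: signal → 161 − 7.8 × 10.7 = 77.54; deviate to 0 → 92. IC fails (77.54 < 92).
Low-ability type: stay at 0 → 92; mimic → 161 − 12.4 × 10.7 = 28.32. IC holds (92 ≥ 28.32).
1 of 2 constraints hold, so this profile is not an equilibrium.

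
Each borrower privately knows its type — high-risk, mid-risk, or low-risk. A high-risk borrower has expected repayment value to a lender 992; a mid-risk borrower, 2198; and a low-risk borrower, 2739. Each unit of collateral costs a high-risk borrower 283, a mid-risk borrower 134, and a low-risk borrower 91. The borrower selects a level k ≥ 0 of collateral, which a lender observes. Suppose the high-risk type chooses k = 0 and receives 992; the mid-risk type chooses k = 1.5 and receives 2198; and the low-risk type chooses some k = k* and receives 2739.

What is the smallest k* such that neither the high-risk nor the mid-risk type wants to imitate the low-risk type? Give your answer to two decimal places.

6.17

Mid-risk type (on-path payoff 2198 − 134×1.5 = 1997) won't mimic when 1997 ≥ 2739 − 134·k*, i.e. k* ≥ 5.54.
High-risk type (on-path payoff 992) won't mimic when 992 ≥ 2739 − 283·k*, i.e. k* ≥ 6.17.
Both must hold, so k* = max(6.17, 5.54) = 6.17. The high-risk type's constraint binds.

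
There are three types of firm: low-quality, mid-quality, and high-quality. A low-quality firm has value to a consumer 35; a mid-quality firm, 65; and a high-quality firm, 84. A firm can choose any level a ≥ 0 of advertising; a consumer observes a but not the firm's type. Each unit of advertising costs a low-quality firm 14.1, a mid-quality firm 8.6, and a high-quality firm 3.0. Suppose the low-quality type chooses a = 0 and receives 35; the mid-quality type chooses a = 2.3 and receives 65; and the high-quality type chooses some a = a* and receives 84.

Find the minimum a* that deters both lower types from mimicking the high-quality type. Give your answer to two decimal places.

4.51

Low-quality type (on-path payoff 35) won't mimic when 35 ≥ 84 − 14.1·a*, i.e. a* ≥ 3.48.
Mid-quality type (on-path payoff 65 − 8.6×2.3 = 45.22) won't mimic when 45.22 ≥ 84 − 8.6·a*, i.e. a* ≥ 4.51.
Both must hold, so a* = max(3.48, 4.51) = 4.51. The mid-quality type's constraint binds.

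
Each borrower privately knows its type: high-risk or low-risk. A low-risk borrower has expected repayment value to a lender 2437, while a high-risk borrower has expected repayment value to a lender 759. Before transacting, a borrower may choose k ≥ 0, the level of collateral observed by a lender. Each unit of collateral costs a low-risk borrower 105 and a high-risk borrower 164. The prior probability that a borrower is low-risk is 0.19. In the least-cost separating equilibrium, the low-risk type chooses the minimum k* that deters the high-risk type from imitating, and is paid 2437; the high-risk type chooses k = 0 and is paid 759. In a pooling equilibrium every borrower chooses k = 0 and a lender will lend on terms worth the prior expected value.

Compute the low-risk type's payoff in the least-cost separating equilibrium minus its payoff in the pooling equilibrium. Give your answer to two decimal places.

284.85

Least-cost separating signal: k* solves 759 = 2437 − 164·k*, so k* = (2437 − 759)/164 ≈ 10.2317.
Low-risk type's separating payoff: 2437 − 105 × k* = 2437 − 105 × (2437 − 759)/164 = 2437 − 176190/164 ≈ 1362.6707.
Pooling payoff: 0.19 × 2437 + 0.81 × 759 = 1077.82.
Difference: 1362.6707 − 1077.82 = 284.8507, i.e. 284.85 to two decimal places.
The low-risk type prefers to separate.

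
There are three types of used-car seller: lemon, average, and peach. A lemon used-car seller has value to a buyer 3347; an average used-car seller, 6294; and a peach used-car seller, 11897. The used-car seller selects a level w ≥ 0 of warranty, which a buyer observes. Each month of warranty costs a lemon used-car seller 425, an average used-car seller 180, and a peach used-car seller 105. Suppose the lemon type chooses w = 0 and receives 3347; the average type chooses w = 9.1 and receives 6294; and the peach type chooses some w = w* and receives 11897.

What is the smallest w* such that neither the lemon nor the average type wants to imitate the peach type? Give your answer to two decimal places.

Average type (on-path payoff 6294 − 180×9.1 = 4656) won't mimic when 4656 ≥ 11897 − 180·w*, i.e. w* ≥ 40.23.
Lemon type (on-path payoff 3347) won't mimic when 3347 ≥ 11897 − 425·w*, i.e. w* ≥ 20.12.
Both must hold, so w* = max(20.12, 40.23) = 40.23. The average type's constraint binds.

40.23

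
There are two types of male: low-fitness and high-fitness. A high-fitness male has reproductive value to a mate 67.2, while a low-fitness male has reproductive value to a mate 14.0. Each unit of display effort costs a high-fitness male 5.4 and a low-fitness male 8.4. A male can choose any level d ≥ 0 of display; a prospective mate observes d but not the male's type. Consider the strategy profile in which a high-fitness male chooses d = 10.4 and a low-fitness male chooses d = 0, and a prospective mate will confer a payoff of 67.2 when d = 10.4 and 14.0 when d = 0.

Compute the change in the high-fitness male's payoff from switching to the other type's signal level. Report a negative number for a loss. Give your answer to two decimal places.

2.96

Playing d = 10.4 the high-fitness male receives 67.2 − 5.4 × 10.4 = 11.04.
Deviating to d = 0 yields 14.0 instead.
Gain from deviating: 14.0 − 11.04 = 2.96.
The gain is positive, so the high-fitness type's incentive-compatibility constraint is violated — this profile is not a separating equilibrium.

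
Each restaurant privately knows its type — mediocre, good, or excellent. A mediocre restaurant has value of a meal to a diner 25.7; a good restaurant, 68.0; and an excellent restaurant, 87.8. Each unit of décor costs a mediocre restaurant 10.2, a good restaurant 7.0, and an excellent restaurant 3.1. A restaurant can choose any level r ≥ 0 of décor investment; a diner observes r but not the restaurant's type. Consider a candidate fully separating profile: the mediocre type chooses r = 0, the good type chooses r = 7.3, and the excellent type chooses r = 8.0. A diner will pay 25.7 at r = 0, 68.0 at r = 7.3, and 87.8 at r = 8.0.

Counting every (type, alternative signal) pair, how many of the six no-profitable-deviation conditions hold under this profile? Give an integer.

4

Mediocre (own payoff 25.7): to r=7.3 gives 68.0 − 10.2×7.3 = -6.46 → no gain ✓; to r=8.0 gives 87.8 − 10.2×8.0 = 6.2 → no gain ✓.
Excellent (own payoff 87.8 − 3.1×8.0 = 63): to r=0 gives 25.7 → no gain ✓; to r=7.3 gives 68.0 − 3.1×7.3 = 45.37 → no gain ✓.
Good (own payoff 68.0 − 7.0×7.3 = 16.9): to r=0 gives 25.7 → profitable ✗; to r=8.0 gives 87.8 − 7.0×8.0 = 31.8 → profitable ✗.
4 of the 6 constraints hold; not an equilibrium.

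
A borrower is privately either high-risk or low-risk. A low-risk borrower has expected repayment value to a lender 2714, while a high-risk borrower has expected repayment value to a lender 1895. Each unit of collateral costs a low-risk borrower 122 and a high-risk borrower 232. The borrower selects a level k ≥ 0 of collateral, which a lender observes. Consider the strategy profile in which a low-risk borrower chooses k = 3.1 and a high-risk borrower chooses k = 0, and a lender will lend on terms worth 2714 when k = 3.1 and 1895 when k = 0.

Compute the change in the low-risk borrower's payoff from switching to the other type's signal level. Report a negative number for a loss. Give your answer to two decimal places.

Playing k = 3.1 the low-risk borrower receives 2714 − 122 × 3.1 = 2335.8.
Deviating to k = 0 yields 1895 instead.
Gain from deviating: 1895 − 2335.8 = -440.80.
The gain is negative, so the low-risk type's incentive-compatibility constraint is satisfied.

-440.80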